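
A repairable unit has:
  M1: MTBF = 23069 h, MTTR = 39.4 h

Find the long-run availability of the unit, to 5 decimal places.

0.99829

A(M1) = MTBF/(MTBF+MTTR) = 23069/(23069+39.4) = 0.99829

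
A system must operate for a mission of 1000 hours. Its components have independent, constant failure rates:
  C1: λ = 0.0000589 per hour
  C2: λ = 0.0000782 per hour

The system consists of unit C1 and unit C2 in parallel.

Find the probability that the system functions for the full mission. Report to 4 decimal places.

R(C1) = exp(−0.0000589 × 1000) = 0.942801
R(C2) = exp(−0.0000782 × 1000) = 0.924779
Parallel (C1 and C2): 1 − (1 − 0.942801)(1 − 0.924779) = 0.9957

0.9957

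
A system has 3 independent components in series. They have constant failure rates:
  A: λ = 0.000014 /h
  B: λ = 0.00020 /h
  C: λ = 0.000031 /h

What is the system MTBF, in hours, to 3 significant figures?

Series of exponential components: λ_sys = Σ λ_i
λ_sys = 0.000014 + 0.00020 + 0.000031 = 2.4500e-04 /h
MTBF = 1 / λ_sys = 4080 h

4080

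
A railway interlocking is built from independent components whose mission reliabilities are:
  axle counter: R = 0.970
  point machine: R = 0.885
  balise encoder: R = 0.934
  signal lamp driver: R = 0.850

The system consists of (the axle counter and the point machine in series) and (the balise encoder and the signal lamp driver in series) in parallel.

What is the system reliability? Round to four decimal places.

Series (axle counter and point machine): 0.970000 × 0.885000 = 0.858450
Series (balise encoder and signal lamp driver): 0.934000 × 0.850000 = 0.793900
Parallel ([0.858450] and [0.793900]): 1 − (1 − 0.858450)(1 − 0.793900) = 0.9708

0.9708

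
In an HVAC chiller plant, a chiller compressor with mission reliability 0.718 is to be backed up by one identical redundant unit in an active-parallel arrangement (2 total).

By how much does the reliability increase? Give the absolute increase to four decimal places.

0.2025

R_before = 0.718
R_after = 1 − (1 − 0.718)^2 = 0.9205
ΔR = 0.9205 − 0.718 = 0.2025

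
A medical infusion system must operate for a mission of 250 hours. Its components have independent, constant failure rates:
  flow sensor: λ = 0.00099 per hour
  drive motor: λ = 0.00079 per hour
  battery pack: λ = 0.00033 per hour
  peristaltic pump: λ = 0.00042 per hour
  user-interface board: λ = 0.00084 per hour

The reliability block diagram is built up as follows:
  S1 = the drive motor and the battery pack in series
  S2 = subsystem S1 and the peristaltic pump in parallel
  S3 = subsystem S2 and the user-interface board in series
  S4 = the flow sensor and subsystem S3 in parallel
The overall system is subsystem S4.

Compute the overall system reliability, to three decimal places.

0.954

R(flow sensor) = exp(−0.00099 × 250) = 0.78075
R(drive motor) = exp(−0.00079 × 250) = 0.82078
R(battery pack) = exp(−0.00033 × 250) = 0.92081
R(peristaltic pump) = exp(−0.00042 × 250) = 0.90032
R(user-interface board) = exp(−0.00084 × 250) = 0.81058
Series (drive motor and battery pack): 0.82078 × 0.92081 = 0.75578
Parallel ([0.75578] and peristaltic pump): 1 − (1 − 0.75578)(1 − 0.90032) = 0.97566
Series ([0.97566] and user-interface board): 0.97566 × 0.81058 = 0.79085
Parallel (flow sensor and [0.79085]): 1 − (1 − 0.78075)(1 − 0.79085) = 0.954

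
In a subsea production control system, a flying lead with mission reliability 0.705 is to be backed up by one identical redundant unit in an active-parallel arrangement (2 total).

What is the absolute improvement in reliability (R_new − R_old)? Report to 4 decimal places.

0.2080

R_before = 0.705
R_after = 1 − (1 − 0.705)^2 = 0.9130
ΔR = 0.9130 − 0.705 = 0.2080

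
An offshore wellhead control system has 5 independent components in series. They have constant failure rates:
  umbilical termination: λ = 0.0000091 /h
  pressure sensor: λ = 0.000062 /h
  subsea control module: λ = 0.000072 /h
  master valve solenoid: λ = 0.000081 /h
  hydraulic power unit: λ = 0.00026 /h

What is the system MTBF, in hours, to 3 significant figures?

2070

Series of exponential components: λ_sys = Σ λ_i
λ_sys = 0.0000091 + 0.000062 + 0.000072 + 0.000081 + 0.00026 = 4.8410e-04 /h
MTBF = 1 / λ_sys = 2070 h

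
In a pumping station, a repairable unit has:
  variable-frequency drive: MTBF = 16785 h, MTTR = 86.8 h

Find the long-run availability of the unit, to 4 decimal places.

0.9949

A(variable-frequency drive) = MTBF/(MTBF+MTTR) = 16785/(16785+86.8) = 0.9949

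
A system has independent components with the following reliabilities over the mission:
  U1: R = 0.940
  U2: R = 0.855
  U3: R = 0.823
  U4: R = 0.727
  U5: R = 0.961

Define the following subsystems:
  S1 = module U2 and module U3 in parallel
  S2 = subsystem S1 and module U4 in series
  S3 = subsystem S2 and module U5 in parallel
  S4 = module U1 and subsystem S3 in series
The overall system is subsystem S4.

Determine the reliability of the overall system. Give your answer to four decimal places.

Parallel (U2 and U3): 1 − (1 − 0.855000)(1 − 0.823000) = 0.974335
Series ([0.974335] and U4): 0.974335 × 0.727000 = 0.708342
Parallel ([0.708342] and U5): 1 − (1 − 0.708342)(1 − 0.961000) = 0.988625
Series (U1 and [0.988625]): 0.940000 × 0.988625 = 0.9293

0.9293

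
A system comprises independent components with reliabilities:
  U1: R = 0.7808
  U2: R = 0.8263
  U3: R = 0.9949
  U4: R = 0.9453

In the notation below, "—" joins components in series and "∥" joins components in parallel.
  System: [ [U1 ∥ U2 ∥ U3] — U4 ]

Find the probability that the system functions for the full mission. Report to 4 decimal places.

0.9451

Parallel (U1, U2, and U3): 1 − (1 − 0.780800)(1 − 0.826300)(1 − 0.994900) = 0.999806
Series ([0.999806] and U4): 0.999806 × 0.945300 = 0.9451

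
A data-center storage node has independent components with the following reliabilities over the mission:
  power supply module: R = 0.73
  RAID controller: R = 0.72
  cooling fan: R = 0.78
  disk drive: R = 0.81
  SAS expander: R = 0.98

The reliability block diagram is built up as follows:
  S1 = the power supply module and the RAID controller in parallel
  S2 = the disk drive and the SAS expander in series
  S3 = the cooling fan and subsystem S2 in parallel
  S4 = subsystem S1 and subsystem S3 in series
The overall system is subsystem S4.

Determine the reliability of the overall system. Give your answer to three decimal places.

Parallel (power supply module and RAID controller): 1 − (1 − 0.73000)(1 − 0.72000) = 0.92440
Series (disk drive and SAS expander): 0.81000 × 0.98000 = 0.79380
Parallel (cooling fan and [0.79380]): 1 − (1 − 0.78000)(1 − 0.79380) = 0.95464
Series ([0.92440] and [0.95464]): 0.92440 × 0.95464 = 0.882

0.882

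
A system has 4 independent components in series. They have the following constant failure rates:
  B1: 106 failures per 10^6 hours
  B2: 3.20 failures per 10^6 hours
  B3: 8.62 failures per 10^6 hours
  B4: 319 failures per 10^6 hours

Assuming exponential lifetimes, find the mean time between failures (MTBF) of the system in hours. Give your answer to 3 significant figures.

Series of exponential components: λ_sys = Σ λ_i
λ_sys = 0.000106 + 0.00000320 + 0.00000862 + 0.000319 = 4.3682e-04 /h
MTBF = 1 / λ_sys = 2290 h

2290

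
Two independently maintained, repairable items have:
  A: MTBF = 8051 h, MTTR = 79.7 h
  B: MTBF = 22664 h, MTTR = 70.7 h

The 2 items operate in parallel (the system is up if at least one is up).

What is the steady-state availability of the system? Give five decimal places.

0.99997

A(A) = MTBF/(MTBF+MTTR) = 8051/(8051+79.7) = 0.990198
A(B) = MTBF/(MTBF+MTTR) = 22664/(22664+70.7) = 0.996890
Parallel availability: 1 − (1 − 0.990198)(1 − 0.996890) = 0.99997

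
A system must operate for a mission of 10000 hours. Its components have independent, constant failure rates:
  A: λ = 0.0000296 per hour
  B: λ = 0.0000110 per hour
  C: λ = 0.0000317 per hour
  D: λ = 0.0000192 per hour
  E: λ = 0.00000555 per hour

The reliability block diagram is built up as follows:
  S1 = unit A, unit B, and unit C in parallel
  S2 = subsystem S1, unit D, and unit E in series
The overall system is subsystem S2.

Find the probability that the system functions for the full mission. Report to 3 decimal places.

R(A) = exp(−0.0000296 × 10000) = 0.74379
R(B) = exp(−0.0000110 × 10000) = 0.89583
R(C) = exp(−0.0000317 × 10000) = 0.72833
R(D) = exp(−0.0000192 × 10000) = 0.82531
R(E) = exp(−0.00000555 × 10000) = 0.94601
Parallel (A, B, and C): 1 − (1 − 0.74379)(1 − 0.89583)(1 − 0.72833) = 0.99275
Series ([0.99275], D, and E): 0.99275 × 0.82531 × 0.94601 = 0.775

0.775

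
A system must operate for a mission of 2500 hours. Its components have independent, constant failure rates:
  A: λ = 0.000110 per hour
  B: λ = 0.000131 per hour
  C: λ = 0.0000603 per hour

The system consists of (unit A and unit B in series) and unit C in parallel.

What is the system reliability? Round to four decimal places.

0.9367

R(A) = exp(−0.000110 × 2500) = 0.759572
R(B) = exp(−0.000131 × 2500) = 0.720723
R(C) = exp(−0.0000603 × 2500) = 0.860063
Series (A and B): 0.759572 × 0.720723 = 0.547441
Parallel ([0.547441] and C): 1 − (1 − 0.547441)(1 − 0.860063) = 0.9367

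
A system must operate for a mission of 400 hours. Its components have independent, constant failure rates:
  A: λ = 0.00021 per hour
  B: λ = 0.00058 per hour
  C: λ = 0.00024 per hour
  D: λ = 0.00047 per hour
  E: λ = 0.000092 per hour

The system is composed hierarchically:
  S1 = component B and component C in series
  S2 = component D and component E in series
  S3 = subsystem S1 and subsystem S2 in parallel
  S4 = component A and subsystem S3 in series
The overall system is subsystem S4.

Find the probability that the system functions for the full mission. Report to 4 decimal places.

R(A) = exp(−0.00021 × 400) = 0.919431
R(B) = exp(−0.00058 × 400) = 0.792946
R(C) = exp(−0.00024 × 400) = 0.908464
R(D) = exp(−0.00047 × 400) = 0.828615
R(E) = exp(−0.000092 × 400) = 0.963869
Series (B and C): 0.792946 × 0.908464 = 0.720363
Series (D and E): 0.828615 × 0.963869 = 0.798676
Parallel ([0.720363] and [0.798676]): 1 − (1 − 0.720363)(1 − 0.798676) = 0.943702
Series (A and [0.943702]): 0.919431 × 0.943702 = 0.8677

0.8677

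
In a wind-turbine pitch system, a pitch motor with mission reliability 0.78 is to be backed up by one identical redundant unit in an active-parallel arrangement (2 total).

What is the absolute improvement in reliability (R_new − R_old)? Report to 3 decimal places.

0.172

R_before = 0.78
R_after = 1 − (1 − 0.78)^2 = 0.952
ΔR = 0.952 − 0.78 = 0.172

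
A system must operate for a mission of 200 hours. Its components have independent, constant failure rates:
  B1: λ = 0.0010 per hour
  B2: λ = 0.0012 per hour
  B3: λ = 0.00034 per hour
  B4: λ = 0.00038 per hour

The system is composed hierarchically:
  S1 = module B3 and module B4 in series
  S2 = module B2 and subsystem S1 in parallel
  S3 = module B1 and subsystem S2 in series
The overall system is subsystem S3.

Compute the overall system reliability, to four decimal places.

0.7953

R(B1) = exp(−0.0010 × 200) = 0.818731
R(B2) = exp(−0.0012 × 200) = 0.786628
R(B3) = exp(−0.00034 × 200) = 0.934260
R(B4) = exp(−0.00038 × 200) = 0.926816
Series (B3 and B4): 0.934260 × 0.926816 = 0.865887
Parallel (B2 and [0.865887]): 1 − (1 − 0.786628)(1 − 0.865887) = 0.971384
Series (B1 and [0.971384]): 0.818731 × 0.971384 = 0.7953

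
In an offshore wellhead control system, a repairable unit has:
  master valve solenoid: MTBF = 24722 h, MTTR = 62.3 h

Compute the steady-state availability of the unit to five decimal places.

A(master valve solenoid) = MTBF/(MTBF+MTTR) = 24722/(24722+62.3) = 0.99749

0.99749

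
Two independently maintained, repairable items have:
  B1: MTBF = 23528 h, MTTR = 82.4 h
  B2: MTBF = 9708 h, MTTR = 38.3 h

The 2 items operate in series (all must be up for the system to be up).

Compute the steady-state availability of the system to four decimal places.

A(B1) = MTBF/(MTBF+MTTR) = 23528/(23528+82.4) = 0.996510
A(B2) = MTBF/(MTBF+MTTR) = 9708/(9708+38.3) = 0.996070
Series availability: 0.996510 × 0.996070 = 0.9926

0.9926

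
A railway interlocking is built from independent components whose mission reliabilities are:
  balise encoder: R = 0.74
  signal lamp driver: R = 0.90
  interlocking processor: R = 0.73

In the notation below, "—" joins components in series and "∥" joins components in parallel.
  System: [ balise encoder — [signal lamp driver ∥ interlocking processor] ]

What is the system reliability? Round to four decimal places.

0.7200

Parallel (signal lamp driver and interlocking processor): 1 − (1 − 0.900000)(1 − 0.730000) = 0.973000
Series (balise encoder and [0.973000]): 0.740000 × 0.973000 = 0.7200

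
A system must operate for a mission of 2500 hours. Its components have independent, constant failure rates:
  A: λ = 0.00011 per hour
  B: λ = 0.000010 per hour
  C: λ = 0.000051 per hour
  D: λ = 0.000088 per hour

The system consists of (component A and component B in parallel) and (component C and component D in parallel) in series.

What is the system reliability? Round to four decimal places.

0.9706

R(A) = exp(−0.00011 × 2500) = 0.759572
R(B) = exp(−0.000010 × 2500) = 0.975310
R(C) = exp(−0.000051 × 2500) = 0.880293
R(D) = exp(−0.000088 × 2500) = 0.802519
Parallel (A and B): 1 − (1 − 0.759572)(1 − 0.975310) = 0.994064
Parallel (C and D): 1 − (1 − 0.880293)(1 − 0.802519) = 0.976360
Series ([0.994064] and [0.976360]): 0.994064 × 0.976360 = 0.9706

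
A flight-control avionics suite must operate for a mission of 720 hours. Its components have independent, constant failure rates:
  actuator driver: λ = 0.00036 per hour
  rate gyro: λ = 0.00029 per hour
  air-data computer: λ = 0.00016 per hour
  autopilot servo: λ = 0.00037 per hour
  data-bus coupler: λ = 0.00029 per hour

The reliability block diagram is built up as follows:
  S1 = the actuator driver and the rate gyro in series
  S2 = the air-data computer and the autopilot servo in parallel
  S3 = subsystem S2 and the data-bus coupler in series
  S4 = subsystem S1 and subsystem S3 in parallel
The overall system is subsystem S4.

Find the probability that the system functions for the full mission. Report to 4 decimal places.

R(actuator driver) = exp(−0.00036 × 720) = 0.771669
R(rate gyro) = exp(−0.00029 × 720) = 0.811558
R(air-data computer) = exp(−0.00016 × 720) = 0.891188
R(autopilot servo) = exp(−0.00037 × 720) = 0.766133
R(data-bus coupler) = exp(−0.00029 × 720) = 0.811558
Series (actuator driver and rate gyro): 0.771669 × 0.811558 = 0.626254
Parallel (air-data computer and autopilot servo): 1 − (1 − 0.891188)(1 − 0.766133) = 0.974552
Series ([0.974552] and data-bus coupler): 0.974552 × 0.811558 = 0.790905
Parallel ([0.626254] and [0.790905]): 1 − (1 − 0.626254)(1 − 0.790905) = 0.9219

0.9219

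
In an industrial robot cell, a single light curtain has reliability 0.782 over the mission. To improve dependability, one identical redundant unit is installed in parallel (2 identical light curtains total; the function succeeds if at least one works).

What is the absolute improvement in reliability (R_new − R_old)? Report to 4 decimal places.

0.1705

R_before = 0.782
R_after = 1 − (1 − 0.782)^2 = 0.9525
ΔR = 0.9525 − 0.782 = 0.1705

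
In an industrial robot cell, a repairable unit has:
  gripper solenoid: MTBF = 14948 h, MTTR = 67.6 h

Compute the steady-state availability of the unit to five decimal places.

A(gripper solenoid) = MTBF/(MTBF+MTTR) = 14948/(14948+67.6) = 0.99550

0.99550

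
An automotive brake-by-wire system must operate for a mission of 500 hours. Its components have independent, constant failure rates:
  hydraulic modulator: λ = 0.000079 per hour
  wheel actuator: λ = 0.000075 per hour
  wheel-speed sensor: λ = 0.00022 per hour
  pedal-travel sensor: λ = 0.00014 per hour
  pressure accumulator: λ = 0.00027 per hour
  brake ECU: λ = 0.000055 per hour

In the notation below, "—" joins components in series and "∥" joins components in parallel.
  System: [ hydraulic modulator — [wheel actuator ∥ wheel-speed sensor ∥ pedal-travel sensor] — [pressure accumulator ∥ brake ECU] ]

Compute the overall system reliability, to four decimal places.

R(hydraulic modulator) = exp(−0.000079 × 500) = 0.961270
R(wheel actuator) = exp(−0.000075 × 500) = 0.963194
R(wheel-speed sensor) = exp(−0.00022 × 500) = 0.895834
R(pedal-travel sensor) = exp(−0.00014 × 500) = 0.932394
R(pressure accumulator) = exp(−0.00027 × 500) = 0.873716
R(brake ECU) = exp(−0.000055 × 500) = 0.972875
Parallel (wheel actuator, wheel-speed sensor, and pedal-travel sensor): 1 − (1 − 0.963194)(1 − 0.895834)(1 − 0.932394) = 0.999741
Parallel (pressure accumulator and brake ECU): 1 − (1 − 0.873716)(1 − 0.972875) = 0.996575
Series (hydraulic modulator, [0.999741], and [0.996575]): 0.961270 × 0.999741 × 0.996575 = 0.9577

0.9577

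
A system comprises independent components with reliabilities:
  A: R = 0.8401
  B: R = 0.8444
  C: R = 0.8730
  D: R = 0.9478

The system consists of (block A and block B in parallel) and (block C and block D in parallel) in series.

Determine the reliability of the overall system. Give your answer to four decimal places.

Parallel (A and B): 1 − (1 − 0.840100)(1 − 0.844400) = 0.975120
Parallel (C and D): 1 − (1 − 0.873000)(1 − 0.947800) = 0.993371
Series ([0.975120] and [0.993371]): 0.975120 × 0.993371 = 0.9687

0.9687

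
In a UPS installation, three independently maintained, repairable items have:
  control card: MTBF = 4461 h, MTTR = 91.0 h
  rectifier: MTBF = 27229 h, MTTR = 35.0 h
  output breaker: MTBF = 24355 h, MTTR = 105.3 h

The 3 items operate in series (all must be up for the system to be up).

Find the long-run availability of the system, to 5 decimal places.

A(control card) = MTBF/(MTBF+MTTR) = 4461/(4461+91.0) = 0.980009
A(rectifier) = MTBF/(MTBF+MTTR) = 27229/(27229+35.0) = 0.998716
A(output breaker) = MTBF/(MTBF+MTTR) = 24355/(24355+105.3) = 0.995695
Series availability: 0.980009 × 0.998716 × 0.995695 = 0.97454

0.97454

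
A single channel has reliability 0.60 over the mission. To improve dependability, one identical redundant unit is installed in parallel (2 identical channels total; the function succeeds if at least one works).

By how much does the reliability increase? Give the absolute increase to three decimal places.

R_before = 0.60
R_after = 1 − (1 − 0.60)^2 = 0.840
ΔR = 0.840 − 0.60 = 0.240

0.240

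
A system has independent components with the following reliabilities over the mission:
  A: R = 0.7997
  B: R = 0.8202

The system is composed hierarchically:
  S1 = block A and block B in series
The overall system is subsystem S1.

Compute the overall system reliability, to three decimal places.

Series (A and B): 0.79970 × 0.82020 = 0.656

0.656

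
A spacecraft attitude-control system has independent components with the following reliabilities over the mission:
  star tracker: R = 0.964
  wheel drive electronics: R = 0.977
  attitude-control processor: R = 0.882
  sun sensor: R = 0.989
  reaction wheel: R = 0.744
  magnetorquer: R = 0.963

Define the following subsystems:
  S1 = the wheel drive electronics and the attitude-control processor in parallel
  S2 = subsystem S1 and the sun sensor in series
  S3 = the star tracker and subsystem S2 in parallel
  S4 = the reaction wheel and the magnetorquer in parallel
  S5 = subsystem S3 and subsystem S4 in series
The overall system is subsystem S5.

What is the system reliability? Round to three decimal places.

0.990

Parallel (wheel drive electronics and attitude-control processor): 1 − (1 − 0.97700)(1 − 0.88200) = 0.99729
Series ([0.99729] and sun sensor): 0.99729 × 0.98900 = 0.98632
Parallel (star tracker and [0.98632]): 1 − (1 − 0.96400)(1 − 0.98632) = 0.99951
Parallel (reaction wheel and magnetorquer): 1 − (1 − 0.74400)(1 − 0.96300) = 0.99053
Series ([0.99951] and [0.99053]): 0.99951 × 0.99053 = 0.990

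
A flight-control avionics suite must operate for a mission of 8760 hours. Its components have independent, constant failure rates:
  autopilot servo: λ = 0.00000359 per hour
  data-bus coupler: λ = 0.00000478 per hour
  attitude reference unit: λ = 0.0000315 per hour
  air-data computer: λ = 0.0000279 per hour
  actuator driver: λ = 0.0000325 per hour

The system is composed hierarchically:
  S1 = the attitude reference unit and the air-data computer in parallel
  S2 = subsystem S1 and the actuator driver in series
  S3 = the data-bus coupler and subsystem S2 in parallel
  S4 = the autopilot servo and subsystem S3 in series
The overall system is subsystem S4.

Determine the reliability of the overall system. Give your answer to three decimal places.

0.958

R(autopilot servo) = exp(−0.00000359 × 8760) = 0.96904
R(data-bus coupler) = exp(−0.00000478 × 8760) = 0.95899
R(attitude reference unit) = exp(−0.0000315 × 8760) = 0.75886
R(air-data computer) = exp(−0.0000279 × 8760) = 0.78317
R(actuator driver) = exp(−0.0000325 × 8760) = 0.75224
Parallel (attitude reference unit and air-data computer): 1 − (1 − 0.75886)(1 − 0.78317) = 0.94771
Series ([0.94771] and actuator driver): 0.94771 × 0.75224 = 0.71291
Parallel (data-bus coupler and [0.71291]): 1 − (1 − 0.95899)(1 − 0.71291) = 0.98823
Series (autopilot servo and [0.98823]): 0.96904 × 0.98823 = 0.958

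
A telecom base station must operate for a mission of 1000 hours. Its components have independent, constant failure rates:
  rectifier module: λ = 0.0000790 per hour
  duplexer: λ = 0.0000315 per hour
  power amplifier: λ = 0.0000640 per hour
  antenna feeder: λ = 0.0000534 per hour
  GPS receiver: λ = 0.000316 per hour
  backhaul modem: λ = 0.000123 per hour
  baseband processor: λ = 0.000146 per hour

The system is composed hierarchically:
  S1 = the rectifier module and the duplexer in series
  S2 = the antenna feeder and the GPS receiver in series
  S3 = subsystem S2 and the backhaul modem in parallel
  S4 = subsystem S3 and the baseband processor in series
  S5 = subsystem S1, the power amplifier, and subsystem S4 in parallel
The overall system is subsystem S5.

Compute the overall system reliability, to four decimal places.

0.9989

R(rectifier module) = exp(−0.0000790 × 1000) = 0.924040
R(duplexer) = exp(−0.0000315 × 1000) = 0.968991
R(power amplifier) = exp(−0.0000640 × 1000) = 0.938005
R(antenna feeder) = exp(−0.0000534 × 1000) = 0.948001
R(GPS receiver) = exp(−0.000316 × 1000) = 0.729059
R(backhaul modem) = exp(−0.000123 × 1000) = 0.884264
R(baseband processor) = exp(−0.000146 × 1000) = 0.864158
Series (rectifier module and duplexer): 0.924040 × 0.968991 = 0.895386
Series (antenna feeder and GPS receiver): 0.948001 × 0.729059 = 0.691149
Parallel ([0.691149] and backhaul modem): 1 − (1 − 0.691149)(1 − 0.884264) = 0.964255
Series ([0.964255] and baseband processor): 0.964255 × 0.864158 = 0.833269
Parallel ([0.895386], power amplifier, and [0.833269]): 1 − (1 − 0.895386)(1 − 0.938005)(1 − 0.833269) = 0.9989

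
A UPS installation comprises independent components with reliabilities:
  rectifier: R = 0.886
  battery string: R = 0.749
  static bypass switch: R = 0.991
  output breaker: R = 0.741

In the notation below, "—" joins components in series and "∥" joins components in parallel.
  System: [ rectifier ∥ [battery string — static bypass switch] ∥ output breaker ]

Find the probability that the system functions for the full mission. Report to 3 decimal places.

0.992

Series (battery string and static bypass switch): 0.74900 × 0.99100 = 0.74226
Parallel (rectifier, [0.74226], and output breaker): 1 − (1 − 0.88600)(1 − 0.74226)(1 − 0.74100) = 0.992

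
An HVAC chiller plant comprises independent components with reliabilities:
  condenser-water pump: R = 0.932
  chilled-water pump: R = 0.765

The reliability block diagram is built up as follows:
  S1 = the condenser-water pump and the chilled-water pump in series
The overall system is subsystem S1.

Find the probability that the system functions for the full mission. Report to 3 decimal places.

Series (condenser-water pump and chilled-water pump): 0.93200 × 0.76500 = 0.713

0.713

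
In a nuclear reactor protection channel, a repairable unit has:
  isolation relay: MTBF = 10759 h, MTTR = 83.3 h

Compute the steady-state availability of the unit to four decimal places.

A(isolation relay) = MTBF/(MTBF+MTTR) = 10759/(10759+83.3) = 0.9923

0.9923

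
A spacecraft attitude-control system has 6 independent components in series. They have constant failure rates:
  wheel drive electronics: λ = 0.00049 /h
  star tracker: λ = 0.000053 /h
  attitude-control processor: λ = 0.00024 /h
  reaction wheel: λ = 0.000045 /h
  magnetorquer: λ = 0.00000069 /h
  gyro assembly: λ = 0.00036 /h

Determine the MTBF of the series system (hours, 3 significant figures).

841

Series of exponential components: λ_sys = Σ λ_i
λ_sys = 0.00049 + 0.000053 + 0.00024 + 0.000045 + 0.00000069 + 0.00036 = 1.1887e-03 /h
MTBF = 1 / λ_sys = 841 h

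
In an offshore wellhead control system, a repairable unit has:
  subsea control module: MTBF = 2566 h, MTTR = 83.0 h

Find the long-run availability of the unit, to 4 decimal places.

0.9687

A(subsea control module) = MTBF/(MTBF+MTTR) = 2566/(2566+83.0) = 0.9687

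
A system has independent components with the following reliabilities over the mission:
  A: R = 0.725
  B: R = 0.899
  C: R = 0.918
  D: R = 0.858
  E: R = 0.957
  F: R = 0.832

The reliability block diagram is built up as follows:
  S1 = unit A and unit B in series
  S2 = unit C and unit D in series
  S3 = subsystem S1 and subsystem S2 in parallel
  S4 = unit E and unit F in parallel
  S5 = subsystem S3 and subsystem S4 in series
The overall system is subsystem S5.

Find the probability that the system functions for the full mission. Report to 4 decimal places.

0.9194

Series (A and B): 0.725000 × 0.899000 = 0.651775
Series (C and D): 0.918000 × 0.858000 = 0.787644
Parallel ([0.651775] and [0.787644]): 1 − (1 − 0.651775)(1 − 0.787644) = 0.926052
Parallel (E and F): 1 − (1 − 0.957000)(1 − 0.832000) = 0.992776
Series ([0.926052] and [0.992776]): 0.926052 × 0.992776 = 0.9194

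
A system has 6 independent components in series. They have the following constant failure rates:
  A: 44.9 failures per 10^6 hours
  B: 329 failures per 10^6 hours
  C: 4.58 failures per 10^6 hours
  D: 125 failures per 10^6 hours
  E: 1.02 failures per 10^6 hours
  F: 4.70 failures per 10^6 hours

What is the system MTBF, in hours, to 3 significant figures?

1960

Series of exponential components: λ_sys = Σ λ_i
λ_sys = 0.0000449 + 0.000329 + 0.00000458 + 0.000125 + 0.00000102 + 0.00000470 = 5.0920e-04 /h
MTBF = 1 / λ_sys = 1960 h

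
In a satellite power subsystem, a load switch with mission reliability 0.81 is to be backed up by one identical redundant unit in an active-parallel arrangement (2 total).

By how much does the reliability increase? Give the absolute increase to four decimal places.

0.1539

R_before = 0.81
R_after = 1 − (1 − 0.81)^2 = 0.9639
ΔR = 0.9639 − 0.81 = 0.1539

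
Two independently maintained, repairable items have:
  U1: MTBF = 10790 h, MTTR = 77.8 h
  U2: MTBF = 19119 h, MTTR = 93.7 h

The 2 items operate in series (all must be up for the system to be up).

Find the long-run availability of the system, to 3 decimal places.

0.988

A(U1) = MTBF/(MTBF+MTTR) = 10790/(10790+77.8) = 0.992841
A(U2) = MTBF/(MTBF+MTTR) = 19119/(19119+93.7) = 0.995123
Series availability: 0.992841 × 0.995123 = 0.988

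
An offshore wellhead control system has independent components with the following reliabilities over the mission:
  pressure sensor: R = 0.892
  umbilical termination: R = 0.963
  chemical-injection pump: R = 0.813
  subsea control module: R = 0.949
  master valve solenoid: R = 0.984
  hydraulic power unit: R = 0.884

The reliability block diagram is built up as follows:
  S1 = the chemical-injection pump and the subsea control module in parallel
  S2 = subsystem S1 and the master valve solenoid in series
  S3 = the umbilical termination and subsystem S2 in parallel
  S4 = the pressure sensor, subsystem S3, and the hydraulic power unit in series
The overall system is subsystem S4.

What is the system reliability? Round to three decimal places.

Parallel (chemical-injection pump and subsea control module): 1 − (1 − 0.81300)(1 − 0.94900) = 0.99046
Series ([0.99046] and master valve solenoid): 0.99046 × 0.98400 = 0.97461
Parallel (umbilical termination and [0.97461]): 1 − (1 − 0.96300)(1 − 0.97461) = 0.99906
Series (pressure sensor, [0.99906], and hydraulic power unit): 0.89200 × 0.99906 × 0.88400 = 0.788

0.788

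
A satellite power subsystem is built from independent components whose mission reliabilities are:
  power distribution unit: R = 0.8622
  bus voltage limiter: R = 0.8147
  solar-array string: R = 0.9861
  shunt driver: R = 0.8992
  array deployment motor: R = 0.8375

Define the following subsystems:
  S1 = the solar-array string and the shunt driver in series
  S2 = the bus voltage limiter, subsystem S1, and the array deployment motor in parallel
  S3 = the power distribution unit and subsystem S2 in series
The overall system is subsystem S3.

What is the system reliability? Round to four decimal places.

0.8593

Series (solar-array string and shunt driver): 0.986100 × 0.899200 = 0.886701
Parallel (bus voltage limiter, [0.886701], and array deployment motor): 1 − (1 − 0.814700)(1 − 0.886701)(1 − 0.837500) = 0.996588
Series (power distribution unit and [0.996588]): 0.862200 × 0.996588 = 0.8593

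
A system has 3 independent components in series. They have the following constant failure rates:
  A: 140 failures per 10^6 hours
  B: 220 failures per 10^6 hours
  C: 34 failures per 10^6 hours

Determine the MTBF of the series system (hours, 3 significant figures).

Series of exponential components: λ_sys = Σ λ_i
λ_sys = 0.00014 + 0.00022 + 0.000034 = 3.9400e-04 /h
MTBF = 1 / λ_sys = 2540 h

2540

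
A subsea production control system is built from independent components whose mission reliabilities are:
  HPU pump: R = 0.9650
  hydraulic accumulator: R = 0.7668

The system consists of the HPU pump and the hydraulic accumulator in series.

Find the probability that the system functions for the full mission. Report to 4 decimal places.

Series (HPU pump and hydraulic accumulator): 0.965000 × 0.766800 = 0.7400

0.7400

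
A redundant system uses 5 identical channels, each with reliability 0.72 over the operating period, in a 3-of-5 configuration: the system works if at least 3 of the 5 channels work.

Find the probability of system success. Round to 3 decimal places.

0.862

R = Σ_{i=3}^{5} C(5,i) p^i (1−p)^{5−i} with p = 0.72
C(5,3)·0.72^3·0.28^2 = 0.29263
C(5,4)·0.72^4·0.28^1 = 0.37623
C(5,5)·0.72^5·0.28^0 = 0.19349
Sum = 0.862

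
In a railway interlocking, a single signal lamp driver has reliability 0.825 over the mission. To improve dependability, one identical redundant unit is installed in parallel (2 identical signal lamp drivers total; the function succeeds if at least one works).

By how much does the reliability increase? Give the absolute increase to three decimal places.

R_before = 0.825
R_after = 1 − (1 − 0.825)^2 = 0.969
ΔR = 0.969 − 0.825 = 0.144

0.144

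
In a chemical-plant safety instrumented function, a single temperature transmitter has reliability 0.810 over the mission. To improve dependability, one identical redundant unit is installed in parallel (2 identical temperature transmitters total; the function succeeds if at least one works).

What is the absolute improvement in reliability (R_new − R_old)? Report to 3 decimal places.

0.154

R_before = 0.810
R_after = 1 − (1 − 0.810)^2 = 0.964
ΔR = 0.964 − 0.810 = 0.154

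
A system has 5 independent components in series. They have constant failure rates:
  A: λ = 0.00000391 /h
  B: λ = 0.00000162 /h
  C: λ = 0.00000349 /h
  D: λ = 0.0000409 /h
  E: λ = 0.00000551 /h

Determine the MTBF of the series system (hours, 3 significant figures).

Series of exponential components: λ_sys = Σ λ_i
λ_sys = 0.00000391 + 0.00000162 + 0.00000349 + 0.0000409 + 0.00000551 = 5.5430e-05 /h
MTBF = 1 / λ_sys = 18000 h

18000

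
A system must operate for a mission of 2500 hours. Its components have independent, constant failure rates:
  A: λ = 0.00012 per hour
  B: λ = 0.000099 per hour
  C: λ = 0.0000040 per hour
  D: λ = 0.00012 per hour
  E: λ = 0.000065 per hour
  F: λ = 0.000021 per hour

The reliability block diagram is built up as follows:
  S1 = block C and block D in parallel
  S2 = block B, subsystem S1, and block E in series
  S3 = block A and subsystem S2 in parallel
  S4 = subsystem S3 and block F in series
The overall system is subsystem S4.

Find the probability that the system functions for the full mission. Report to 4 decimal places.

R(A) = exp(−0.00012 × 2500) = 0.740818
R(B) = exp(−0.000099 × 2500) = 0.780750
R(C) = exp(−0.0000040 × 2500) = 0.990050
R(D) = exp(−0.00012 × 2500) = 0.740818
R(E) = exp(−0.000065 × 2500) = 0.850016
R(F) = exp(−0.000021 × 2500) = 0.948854
Parallel (C and D): 1 − (1 − 0.990050)(1 − 0.740818) = 0.997421
Series (B, [0.997421], and E): 0.780750 × 0.997421 × 0.850016 = 0.661938
Parallel (A and [0.661938]): 1 − (1 − 0.740818)(1 − 0.661938) = 0.912380
Series ([0.912380] and F): 0.912380 × 0.948854 = 0.8657

0.8657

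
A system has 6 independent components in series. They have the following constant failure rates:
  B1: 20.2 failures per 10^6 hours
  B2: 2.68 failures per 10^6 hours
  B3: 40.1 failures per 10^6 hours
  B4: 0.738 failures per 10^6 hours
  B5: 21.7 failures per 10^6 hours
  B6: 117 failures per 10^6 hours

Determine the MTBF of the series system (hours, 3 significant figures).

Series of exponential components: λ_sys = Σ λ_i
λ_sys = 0.0000202 + 0.00000268 + 0.0000401 + 0.000000738 + 0.0000217 + 0.000117 = 2.0242e-04 /h
MTBF = 1 / λ_sys = 4940 h

4940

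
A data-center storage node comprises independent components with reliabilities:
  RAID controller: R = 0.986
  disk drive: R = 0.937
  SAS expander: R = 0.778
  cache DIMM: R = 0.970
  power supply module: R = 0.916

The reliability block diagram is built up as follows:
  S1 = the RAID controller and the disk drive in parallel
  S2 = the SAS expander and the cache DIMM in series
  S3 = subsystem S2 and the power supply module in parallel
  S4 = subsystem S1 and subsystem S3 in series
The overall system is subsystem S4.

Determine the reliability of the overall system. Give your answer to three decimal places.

Parallel (RAID controller and disk drive): 1 − (1 − 0.98600)(1 − 0.93700) = 0.99912
Series (SAS expander and cache DIMM): 0.77800 × 0.97000 = 0.75466
Parallel ([0.75466] and power supply module): 1 − (1 − 0.75466)(1 − 0.91600) = 0.97939
Series ([0.99912] and [0.97939]): 0.99912 × 0.97939 = 0.979

0.979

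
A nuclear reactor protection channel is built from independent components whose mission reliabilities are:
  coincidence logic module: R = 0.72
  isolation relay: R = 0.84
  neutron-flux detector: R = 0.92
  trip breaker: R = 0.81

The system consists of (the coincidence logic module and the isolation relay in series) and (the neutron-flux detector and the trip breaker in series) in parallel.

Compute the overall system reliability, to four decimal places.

Series (coincidence logic module and isolation relay): 0.720000 × 0.840000 = 0.604800
Series (neutron-flux detector and trip breaker): 0.920000 × 0.810000 = 0.745200
Parallel ([0.604800] and [0.745200]): 1 − (1 − 0.604800)(1 − 0.745200) = 0.8993

0.8993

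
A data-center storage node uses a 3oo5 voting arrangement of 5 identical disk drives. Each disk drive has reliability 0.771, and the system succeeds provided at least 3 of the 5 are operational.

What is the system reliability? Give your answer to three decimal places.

R = Σ_{i=3}^{5} C(5,i) p^i (1−p)^{5−i} with p = 0.771
C(5,3)·0.771^3·0.229^2 = 0.24034
C(5,4)·0.771^4·0.229^1 = 0.40460
C(5,5)·0.771^5·0.229^0 = 0.27244
Sum = 0.917

0.917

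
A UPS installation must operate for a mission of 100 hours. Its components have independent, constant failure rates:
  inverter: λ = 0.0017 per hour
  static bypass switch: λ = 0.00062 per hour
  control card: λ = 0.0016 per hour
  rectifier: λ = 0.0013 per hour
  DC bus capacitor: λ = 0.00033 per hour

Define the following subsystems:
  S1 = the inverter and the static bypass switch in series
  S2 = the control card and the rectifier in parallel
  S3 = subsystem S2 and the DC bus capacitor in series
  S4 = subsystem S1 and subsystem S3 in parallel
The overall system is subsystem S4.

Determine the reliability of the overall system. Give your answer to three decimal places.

0.990

R(inverter) = exp(−0.0017 × 100) = 0.84366
R(static bypass switch) = exp(−0.00062 × 100) = 0.93988
R(control card) = exp(−0.0016 × 100) = 0.85214
R(rectifier) = exp(−0.0013 × 100) = 0.87810
R(DC bus capacitor) = exp(−0.00033 × 100) = 0.96754
Series (inverter and static bypass switch): 0.84366 × 0.93988 = 0.79294
Parallel (control card and rectifier): 1 − (1 − 0.85214)(1 − 0.87810) = 0.98198
Series ([0.98198] and DC bus capacitor): 0.98198 × 0.96754 = 0.95010
Parallel ([0.79294] and [0.95010]): 1 − (1 − 0.79294)(1 − 0.95010) = 0.990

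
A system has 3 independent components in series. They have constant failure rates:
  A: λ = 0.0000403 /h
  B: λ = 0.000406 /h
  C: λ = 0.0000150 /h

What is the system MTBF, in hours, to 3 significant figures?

Series of exponential components: λ_sys = Σ λ_i
λ_sys = 0.0000403 + 0.000406 + 0.0000150 = 4.6130e-04 /h
MTBF = 1 / λ_sys = 2170 h

2170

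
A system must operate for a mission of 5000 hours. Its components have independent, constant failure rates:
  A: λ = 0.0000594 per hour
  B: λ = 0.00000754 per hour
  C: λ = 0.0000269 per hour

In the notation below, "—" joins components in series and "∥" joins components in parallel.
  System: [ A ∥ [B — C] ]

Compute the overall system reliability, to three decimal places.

0.959

R(A) = exp(−0.0000594 × 5000) = 0.74304
R(B) = exp(−0.00000754 × 5000) = 0.96300
R(C) = exp(−0.0000269 × 5000) = 0.87415
Series (B and C): 0.96300 × 0.87415 = 0.84181
Parallel (A and [0.84181]): 1 − (1 − 0.74304)(1 − 0.84181) = 0.959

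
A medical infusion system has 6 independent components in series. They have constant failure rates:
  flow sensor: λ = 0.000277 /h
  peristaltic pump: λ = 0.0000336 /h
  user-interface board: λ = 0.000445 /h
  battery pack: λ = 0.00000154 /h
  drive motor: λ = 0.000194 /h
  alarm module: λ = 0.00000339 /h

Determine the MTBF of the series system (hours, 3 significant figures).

1050

Series of exponential components: λ_sys = Σ λ_i
λ_sys = 0.000277 + 0.0000336 + 0.000445 + 0.00000154 + 0.000194 + 0.00000339 = 9.5453e-04 /h
MTBF = 1 / λ_sys = 1050 h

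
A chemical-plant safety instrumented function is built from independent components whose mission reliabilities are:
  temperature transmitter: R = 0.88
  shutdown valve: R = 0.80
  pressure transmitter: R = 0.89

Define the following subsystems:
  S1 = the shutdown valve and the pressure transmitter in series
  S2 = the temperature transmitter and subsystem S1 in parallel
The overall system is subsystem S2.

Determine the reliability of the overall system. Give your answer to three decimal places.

0.965

Series (shutdown valve and pressure transmitter): 0.80000 × 0.89000 = 0.71200
Parallel (temperature transmitter and [0.71200]): 1 − (1 − 0.88000)(1 − 0.71200) = 0.965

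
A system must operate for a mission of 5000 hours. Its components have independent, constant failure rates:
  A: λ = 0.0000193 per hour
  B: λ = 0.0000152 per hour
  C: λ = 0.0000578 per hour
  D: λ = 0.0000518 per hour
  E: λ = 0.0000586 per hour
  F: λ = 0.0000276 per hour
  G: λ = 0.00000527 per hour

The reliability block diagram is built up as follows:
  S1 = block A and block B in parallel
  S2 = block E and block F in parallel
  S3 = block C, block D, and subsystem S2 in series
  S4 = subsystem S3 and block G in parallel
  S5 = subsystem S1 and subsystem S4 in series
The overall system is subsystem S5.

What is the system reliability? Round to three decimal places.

R(A) = exp(−0.0000193 × 5000) = 0.90801
R(B) = exp(−0.0000152 × 5000) = 0.92682
R(C) = exp(−0.0000578 × 5000) = 0.74901
R(D) = exp(−0.0000518 × 5000) = 0.77182
R(E) = exp(−0.0000586 × 5000) = 0.74602
R(F) = exp(−0.0000276 × 5000) = 0.87110
R(G) = exp(−0.00000527 × 5000) = 0.97399
Parallel (A and B): 1 − (1 − 0.90801)(1 − 0.92682) = 0.99327
Parallel (E and F): 1 − (1 − 0.74602)(1 − 0.87110) = 0.96726
Series (C, D, and [0.96726]): 0.74901 × 0.77182 × 0.96726 = 0.55917
Parallel ([0.55917] and G): 1 − (1 − 0.55917)(1 − 0.97399) = 0.98853
Series ([0.99327] and [0.98853]): 0.99327 × 0.98853 = 0.982

0.982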